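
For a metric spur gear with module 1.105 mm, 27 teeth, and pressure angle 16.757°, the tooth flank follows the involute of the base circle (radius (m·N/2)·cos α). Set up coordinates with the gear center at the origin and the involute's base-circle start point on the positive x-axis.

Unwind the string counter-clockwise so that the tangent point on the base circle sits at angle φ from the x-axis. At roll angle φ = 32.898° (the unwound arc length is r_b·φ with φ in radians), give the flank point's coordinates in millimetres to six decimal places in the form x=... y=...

pitch radius r_p = m·N/2 = 1.105·27/2 = 14.917500
base radius r_b = r_p·cos α = 14.917500·cos 16.757° = 14.284045
roll angle φ = 32.898° = 0.57417842 rad
x = r_b·(cos φ + φ·sin φ) = 14.284045·(0.83963882 + 0.57417842·0.54314514) = 16.448093
y = r_b·(sin φ − φ·cos φ) = 14.284045·(0.54314514 − 0.57417842·0.83963882) = 0.871936

x=16.448093 y=0.871936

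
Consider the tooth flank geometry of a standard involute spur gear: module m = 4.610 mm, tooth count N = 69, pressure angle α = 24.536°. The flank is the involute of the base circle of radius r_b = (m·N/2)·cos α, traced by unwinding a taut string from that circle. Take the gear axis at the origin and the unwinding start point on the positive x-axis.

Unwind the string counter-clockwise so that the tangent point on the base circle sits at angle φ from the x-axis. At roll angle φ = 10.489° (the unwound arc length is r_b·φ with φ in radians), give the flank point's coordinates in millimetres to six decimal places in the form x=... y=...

x=147.087486 y=0.294900

pitch radius r_p = m·N/2 = 4.610·69/2 = 159.045000
base radius r_b = r_p·cos α = 159.045000·cos 24.536° = 144.683321
roll angle φ = 10.489° = 0.18306759 rad
x = r_b·(cos φ + φ·sin φ) = 144.683321·(0.98328988 + 0.18306759·0.18204675) = 147.087486
y = r_b·(sin φ − φ·cos φ) = 144.683321·(0.18204675 − 0.18306759·0.98328988) = 0.294900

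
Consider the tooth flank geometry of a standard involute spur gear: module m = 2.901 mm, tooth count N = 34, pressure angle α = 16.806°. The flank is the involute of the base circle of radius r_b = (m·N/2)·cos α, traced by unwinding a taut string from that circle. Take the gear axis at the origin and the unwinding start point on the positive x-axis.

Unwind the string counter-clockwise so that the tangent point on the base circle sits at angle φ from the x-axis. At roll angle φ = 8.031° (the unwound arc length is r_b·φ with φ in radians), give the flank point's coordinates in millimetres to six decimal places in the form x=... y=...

pitch radius r_p = m·N/2 = 2.901·34/2 = 49.317000
base radius r_b = r_p·cos α = 49.317000·cos 16.806° = 47.210633
roll angle φ = 8.031° = 0.14016739 rad
x = r_b·(cos φ + φ·sin φ) = 47.210633·(0.99019262 + 0.14016739·0.13970887) = 47.672129
y = r_b·(sin φ − φ·cos φ) = 47.210633·(0.13970887 − 0.14016739·0.99019262) = 0.043252

x=47.672129 y=0.043252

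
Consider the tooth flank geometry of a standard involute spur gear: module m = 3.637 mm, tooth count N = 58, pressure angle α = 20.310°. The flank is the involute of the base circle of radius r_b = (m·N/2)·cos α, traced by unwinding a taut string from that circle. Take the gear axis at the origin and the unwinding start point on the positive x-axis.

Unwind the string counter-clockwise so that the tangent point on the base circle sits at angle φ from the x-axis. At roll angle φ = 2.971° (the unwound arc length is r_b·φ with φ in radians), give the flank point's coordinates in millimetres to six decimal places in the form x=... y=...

pitch radius r_p = m·N/2 = 3.637·58/2 = 105.473000
base radius r_b = r_p·cos α = 105.473000·cos 20.310° = 98.915572
roll angle φ = 2.971° = 0.05185373 rad
x = r_b·(cos φ + φ·sin φ) = 98.915572·(0.99865590 + 0.05185373·0.05183050) = 99.048465
y = r_b·(sin φ − φ·cos φ) = 98.915572·(0.05183050 − 0.05185373·0.99865590) = 0.004596

x=99.048465 y=0.004596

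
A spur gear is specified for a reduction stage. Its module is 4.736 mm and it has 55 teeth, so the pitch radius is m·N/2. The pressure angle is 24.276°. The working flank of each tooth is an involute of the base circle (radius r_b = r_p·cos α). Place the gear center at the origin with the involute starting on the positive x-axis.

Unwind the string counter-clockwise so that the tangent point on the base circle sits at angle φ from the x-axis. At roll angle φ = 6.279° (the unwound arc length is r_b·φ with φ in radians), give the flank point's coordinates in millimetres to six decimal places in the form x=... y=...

x=119.434387 y=0.052023

pitch radius r_p = m·N/2 = 4.736·55/2 = 130.240000
base radius r_b = r_p·cos α = 130.240000·cos 24.276° = 118.723602
roll angle φ = 6.279° = 0.10958922 rad
x = r_b·(cos φ + φ·sin φ) = 118.723602·(0.99400111 + 0.10958922·0.10937000) = 119.434387
y = r_b·(sin φ − φ·cos φ) = 118.723602·(0.10937000 − 0.10958922·0.99400111) = 0.052023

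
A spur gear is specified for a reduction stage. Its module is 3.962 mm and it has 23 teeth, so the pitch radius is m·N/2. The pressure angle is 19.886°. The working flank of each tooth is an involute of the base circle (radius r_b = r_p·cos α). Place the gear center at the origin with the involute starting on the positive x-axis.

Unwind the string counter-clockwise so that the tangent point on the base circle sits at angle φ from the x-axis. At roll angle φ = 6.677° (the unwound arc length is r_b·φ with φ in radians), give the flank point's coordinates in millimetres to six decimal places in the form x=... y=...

pitch radius r_p = m·N/2 = 3.962·23/2 = 45.563000
base radius r_b = r_p·cos α = 45.563000·cos 19.886° = 42.846136
roll angle φ = 6.677° = 0.11653563 rad
x = r_b·(cos φ + φ·sin φ) = 42.846136·(0.99321740 + 0.11653563·0.11627204) = 43.136086
y = r_b·(sin φ − φ·cos φ) = 42.846136·(0.11627204 − 0.11653563·0.99321740) = 0.022572

x=43.136086 y=0.022572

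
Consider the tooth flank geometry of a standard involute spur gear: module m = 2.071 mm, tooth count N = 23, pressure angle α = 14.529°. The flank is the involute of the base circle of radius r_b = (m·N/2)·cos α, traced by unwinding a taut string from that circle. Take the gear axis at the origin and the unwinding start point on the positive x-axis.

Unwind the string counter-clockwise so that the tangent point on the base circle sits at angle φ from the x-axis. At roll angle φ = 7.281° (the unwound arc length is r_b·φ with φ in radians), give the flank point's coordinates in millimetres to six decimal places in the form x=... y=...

pitch radius r_p = m·N/2 = 2.071·23/2 = 23.816500
base radius r_b = r_p·cos α = 23.816500·cos 14.529° = 23.054867
roll angle φ = 7.281° = 0.12707742 rad
x = r_b·(cos φ + φ·sin φ) = 23.054867·(0.99193652 + 0.12707742·0.12673568) = 23.240269
y = r_b·(sin φ − φ·cos φ) = 23.054867·(0.12673568 − 0.12707742·0.99193652) = 0.015745

x=23.240269 y=0.015745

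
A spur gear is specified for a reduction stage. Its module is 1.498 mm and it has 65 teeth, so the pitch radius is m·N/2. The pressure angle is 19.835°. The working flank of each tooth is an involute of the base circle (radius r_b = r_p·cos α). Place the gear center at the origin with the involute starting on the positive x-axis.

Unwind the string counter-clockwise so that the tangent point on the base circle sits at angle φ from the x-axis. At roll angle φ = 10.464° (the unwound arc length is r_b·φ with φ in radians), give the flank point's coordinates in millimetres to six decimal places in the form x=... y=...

pitch radius r_p = m·N/2 = 1.498·65/2 = 48.685000
base radius r_b = r_p·cos α = 48.685000·cos 19.835° = 45.796698
roll angle φ = 10.464° = 0.18263125 rad
x = r_b·(cos φ + φ·sin φ) = 45.796698·(0.98336922 + 0.18263125·0.18161769) = 46.554096
y = r_b·(sin φ − φ·cos φ) = 45.796698·(0.18161769 − 0.18263125·0.98336922) = 0.092681

x=46.554096 y=0.092681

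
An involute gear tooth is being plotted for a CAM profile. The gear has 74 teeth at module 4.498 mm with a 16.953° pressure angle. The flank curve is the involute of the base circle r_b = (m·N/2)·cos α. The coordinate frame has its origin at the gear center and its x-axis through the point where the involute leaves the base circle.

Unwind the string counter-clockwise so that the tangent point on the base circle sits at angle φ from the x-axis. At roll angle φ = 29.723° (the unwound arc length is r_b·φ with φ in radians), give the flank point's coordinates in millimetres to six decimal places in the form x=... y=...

pitch radius r_p = m·N/2 = 4.498·74/2 = 166.426000
base radius r_b = r_p·cos α = 166.426000·cos 16.953° = 159.193836
roll angle φ = 29.723° = 0.51876421 rad
x = r_b·(cos φ + φ·sin φ) = 159.193836·(0.86843255 + 0.51876421·0.49580732) = 179.194894
y = r_b·(sin φ − φ·cos φ) = 159.193836·(0.49580732 − 0.51876421·0.86843255) = 7.210778

x=179.194894 y=7.210778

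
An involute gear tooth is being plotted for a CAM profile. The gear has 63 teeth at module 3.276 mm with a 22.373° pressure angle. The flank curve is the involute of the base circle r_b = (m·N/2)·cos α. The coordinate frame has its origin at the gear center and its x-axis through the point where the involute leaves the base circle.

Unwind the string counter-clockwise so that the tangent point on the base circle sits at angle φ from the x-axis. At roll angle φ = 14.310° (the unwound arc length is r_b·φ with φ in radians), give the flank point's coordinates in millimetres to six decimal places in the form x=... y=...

pitch radius r_p = m·N/2 = 3.276·63/2 = 103.194000
base radius r_b = r_p·cos α = 103.194000·cos 22.373° = 95.426124
roll angle φ = 14.310° = 0.24975662 rad
x = r_b·(cos φ + φ·sin φ) = 95.426124·(0.96897261 + 0.24975662·0.24716813) = 98.356134
y = r_b·(sin φ − φ·cos φ) = 95.426124·(0.24716813 − 0.24975662·0.96897261) = 0.492477

x=98.356134 y=0.492477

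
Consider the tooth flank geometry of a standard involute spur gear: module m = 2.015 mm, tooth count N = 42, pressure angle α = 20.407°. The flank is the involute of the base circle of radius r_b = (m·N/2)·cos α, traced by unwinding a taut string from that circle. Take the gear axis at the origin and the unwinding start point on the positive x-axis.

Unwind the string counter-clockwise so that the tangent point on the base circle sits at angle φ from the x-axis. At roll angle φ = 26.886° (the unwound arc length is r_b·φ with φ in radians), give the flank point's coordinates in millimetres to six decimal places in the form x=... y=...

pitch radius r_p = m·N/2 = 2.015·42/2 = 42.315000
base radius r_b = r_p·cos α = 42.315000·cos 20.407° = 39.659285
roll angle φ = 26.886° = 0.46924922 rad
x = r_b·(cos φ + φ·sin φ) = 39.659285·(0.89190805 + 0.46924922·0.45221679) = 43.788230
y = r_b·(sin φ − φ·cos φ) = 39.659285·(0.45221679 − 0.46924922·0.89190805) = 1.336107

x=43.788230 y=1.336107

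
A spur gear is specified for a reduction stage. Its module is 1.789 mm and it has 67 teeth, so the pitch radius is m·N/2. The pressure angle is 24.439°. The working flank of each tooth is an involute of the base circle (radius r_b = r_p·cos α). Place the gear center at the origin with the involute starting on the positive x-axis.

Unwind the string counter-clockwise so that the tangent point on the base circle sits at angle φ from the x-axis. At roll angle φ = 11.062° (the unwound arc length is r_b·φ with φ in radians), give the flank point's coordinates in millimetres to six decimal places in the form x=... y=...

x=55.569222 y=0.130401

pitch radius r_p = m·N/2 = 1.789·67/2 = 59.931500
base radius r_b = r_p·cos α = 59.931500·cos 24.439° = 54.561773
roll angle φ = 11.062° = 0.19306832 rad
x = r_b·(cos φ + φ·sin φ) = 54.561773·(0.98142013 + 0.19306832·0.19187111) = 55.569222
y = r_b·(sin φ − φ·cos φ) = 54.561773·(0.19187111 − 0.19306832·0.98142013) = 0.130401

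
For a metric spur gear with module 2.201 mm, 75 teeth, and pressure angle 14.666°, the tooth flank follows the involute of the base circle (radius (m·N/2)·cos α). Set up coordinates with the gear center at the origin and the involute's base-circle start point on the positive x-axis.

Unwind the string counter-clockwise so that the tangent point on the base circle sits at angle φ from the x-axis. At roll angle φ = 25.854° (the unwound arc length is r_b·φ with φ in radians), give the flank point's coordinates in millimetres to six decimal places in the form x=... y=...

x=87.568291 y=2.396022

pitch radius r_p = m·N/2 = 2.201·75/2 = 82.537500
base radius r_b = r_p·cos α = 82.537500·cos 14.666° = 79.848277
roll angle φ = 25.854° = 0.45123742 rad
x = r_b·(cos φ + φ·sin φ) = 79.848277·(0.89990818 + 0.45123742·0.43607944) = 87.568291
y = r_b·(sin φ − φ·cos φ) = 79.848277·(0.43607944 − 0.45123742·0.89990818) = 2.396022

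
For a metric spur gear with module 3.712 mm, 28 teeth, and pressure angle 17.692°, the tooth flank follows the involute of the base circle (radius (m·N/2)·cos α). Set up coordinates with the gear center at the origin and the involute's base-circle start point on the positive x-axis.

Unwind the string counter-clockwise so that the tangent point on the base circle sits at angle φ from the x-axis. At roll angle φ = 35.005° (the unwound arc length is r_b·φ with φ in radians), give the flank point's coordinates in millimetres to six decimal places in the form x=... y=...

pitch radius r_p = m·N/2 = 3.712·28/2 = 51.968000
base radius r_b = r_p·cos α = 51.968000·cos 17.692° = 49.510117
roll angle φ = 35.005° = 0.61095250 rad
x = r_b·(cos φ + φ·sin φ) = 49.510117·(0.81910199 + 0.61095250·0.57364792) = 57.905727
y = r_b·(sin φ − φ·cos φ) = 49.510117·(0.57364792 − 0.61095250·0.81910199) = 3.624908

x=57.905727 y=3.624908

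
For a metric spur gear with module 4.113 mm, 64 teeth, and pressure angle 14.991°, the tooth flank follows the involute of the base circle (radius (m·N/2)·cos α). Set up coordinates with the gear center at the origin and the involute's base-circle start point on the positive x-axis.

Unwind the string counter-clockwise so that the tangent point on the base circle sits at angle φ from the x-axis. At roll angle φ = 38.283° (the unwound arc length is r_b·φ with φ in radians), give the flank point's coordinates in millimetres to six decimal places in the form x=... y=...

x=152.426526 y=12.086077

pitch radius r_p = m·N/2 = 4.113·64/2 = 131.616000
base radius r_b = r_p·cos α = 131.616000·cos 14.991° = 127.136643
roll angle φ = 38.283° = 0.66816440 rad
x = r_b·(cos φ + φ·sin φ) = 127.136643·(0.78496023 + 0.66816440·0.61954616) = 152.426526
y = r_b·(sin φ − φ·cos φ) = 127.136643·(0.61954616 − 0.66816440·0.78496023) = 12.086077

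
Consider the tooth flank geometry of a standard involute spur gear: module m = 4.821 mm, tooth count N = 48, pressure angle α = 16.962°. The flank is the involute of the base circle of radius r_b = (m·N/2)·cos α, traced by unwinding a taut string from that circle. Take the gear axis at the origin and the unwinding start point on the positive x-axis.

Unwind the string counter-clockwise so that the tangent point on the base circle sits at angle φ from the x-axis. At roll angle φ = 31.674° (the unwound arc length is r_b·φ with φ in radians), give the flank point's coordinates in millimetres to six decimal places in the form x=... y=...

pitch radius r_p = m·N/2 = 4.821·48/2 = 115.704000
base radius r_b = r_p·cos α = 115.704000·cos 16.962° = 110.670697
roll angle φ = 31.674° = 0.55281559 rad
x = r_b·(cos φ + φ·sin φ) = 110.670697·(0.85104947 + 0.55281559·0.52508551) = 126.311225
y = r_b·(sin φ − φ·cos φ) = 110.670697·(0.52508551 − 0.55281559·0.85104947) = 6.043959

x=126.311225 y=6.043959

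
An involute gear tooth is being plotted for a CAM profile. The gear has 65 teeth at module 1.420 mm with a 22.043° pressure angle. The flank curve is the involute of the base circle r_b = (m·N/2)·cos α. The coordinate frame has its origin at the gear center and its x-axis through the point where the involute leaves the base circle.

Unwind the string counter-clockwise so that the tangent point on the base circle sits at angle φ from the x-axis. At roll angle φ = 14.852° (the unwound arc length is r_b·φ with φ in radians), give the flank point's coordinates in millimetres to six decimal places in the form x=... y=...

x=44.189641 y=0.246689

pitch radius r_p = m·N/2 = 1.420·65/2 = 46.150000
base radius r_b = r_p·cos α = 46.150000·cos 22.043° = 42.776548
roll angle φ = 14.852° = 0.25921630 rad
x = r_b·(cos φ + φ·sin φ) = 42.776548·(0.96659116 + 0.25921630·0.25632311) = 44.189641
y = r_b·(sin φ − φ·cos φ) = 42.776548·(0.25632311 − 0.25921630·0.96659116) = 0.246689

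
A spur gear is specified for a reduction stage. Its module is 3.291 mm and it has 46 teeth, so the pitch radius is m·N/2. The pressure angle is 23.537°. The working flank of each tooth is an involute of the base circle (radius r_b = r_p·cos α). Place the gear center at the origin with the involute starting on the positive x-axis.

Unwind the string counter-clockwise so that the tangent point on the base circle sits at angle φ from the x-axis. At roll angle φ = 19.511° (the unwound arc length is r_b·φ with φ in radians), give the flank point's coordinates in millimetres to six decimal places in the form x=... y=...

x=73.303230 y=0.902893

pitch radius r_p = m·N/2 = 3.291·46/2 = 75.693000
base radius r_b = r_p·cos α = 75.693000·cos 23.537° = 69.395523
roll angle φ = 19.511° = 0.34053119 rad
x = r_b·(cos φ + φ·sin φ) = 69.395523·(0.94257739 + 0.34053119·0.33398783) = 73.303230
y = r_b·(sin φ − φ·cos φ) = 69.395523·(0.33398783 − 0.34053119·0.94257739) = 0.902893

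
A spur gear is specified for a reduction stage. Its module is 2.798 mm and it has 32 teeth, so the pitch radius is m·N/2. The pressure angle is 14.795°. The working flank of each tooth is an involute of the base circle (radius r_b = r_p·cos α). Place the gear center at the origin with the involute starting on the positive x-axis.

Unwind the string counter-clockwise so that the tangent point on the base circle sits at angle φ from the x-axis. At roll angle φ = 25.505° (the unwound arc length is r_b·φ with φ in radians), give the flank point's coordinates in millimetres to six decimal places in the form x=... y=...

pitch radius r_p = m·N/2 = 2.798·32/2 = 44.768000
base radius r_b = r_p·cos α = 44.768000·cos 14.795° = 43.283747
roll angle φ = 25.505° = 0.44514623 rad
x = r_b·(cos φ + φ·sin φ) = 43.283747·(0.90254771 + 0.44514623·0.43058986) = 47.362079
y = r_b·(sin φ − φ·cos φ) = 43.283747·(0.43058986 − 0.44514623·0.90254771) = 1.247617

x=47.362079 y=1.247617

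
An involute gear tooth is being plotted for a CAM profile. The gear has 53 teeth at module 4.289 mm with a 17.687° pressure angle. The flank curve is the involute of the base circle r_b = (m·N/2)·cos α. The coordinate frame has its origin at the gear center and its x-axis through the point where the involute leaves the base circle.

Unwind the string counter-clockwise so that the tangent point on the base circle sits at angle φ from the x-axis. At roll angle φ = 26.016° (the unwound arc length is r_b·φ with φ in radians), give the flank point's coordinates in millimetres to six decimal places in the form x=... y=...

pitch radius r_p = m·N/2 = 4.289·53/2 = 113.658500
base radius r_b = r_p·cos α = 113.658500·cos 17.687° = 108.285913
roll angle φ = 26.016° = 0.45406486 rad
x = r_b·(cos φ + φ·sin φ) = 108.285913·(0.89867159 + 0.45406486·0.43862212) = 118.880009
y = r_b·(sin φ − φ·cos φ) = 108.285913·(0.43862212 − 0.45406486·0.89867159) = 3.309968

x=118.880009 y=3.309968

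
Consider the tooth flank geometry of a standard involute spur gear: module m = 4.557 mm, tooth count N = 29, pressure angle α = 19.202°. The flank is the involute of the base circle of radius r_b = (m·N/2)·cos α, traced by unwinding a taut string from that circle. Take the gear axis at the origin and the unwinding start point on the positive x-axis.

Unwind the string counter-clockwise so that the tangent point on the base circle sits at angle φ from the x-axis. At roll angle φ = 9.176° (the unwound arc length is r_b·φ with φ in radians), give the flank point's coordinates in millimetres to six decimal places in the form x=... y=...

x=63.195439 y=0.085220

pitch radius r_p = m·N/2 = 4.557·29/2 = 66.076500
base radius r_b = r_p·cos α = 66.076500·cos 19.202° = 62.400327
roll angle φ = 9.176° = 0.16015141 rad
x = r_b·(cos φ + φ·sin φ) = 62.400327·(0.98720315 + 0.16015141·0.15946768) = 63.195439
y = r_b·(sin φ − φ·cos φ) = 62.400327·(0.15946768 − 0.16015141·0.98720315) = 0.085220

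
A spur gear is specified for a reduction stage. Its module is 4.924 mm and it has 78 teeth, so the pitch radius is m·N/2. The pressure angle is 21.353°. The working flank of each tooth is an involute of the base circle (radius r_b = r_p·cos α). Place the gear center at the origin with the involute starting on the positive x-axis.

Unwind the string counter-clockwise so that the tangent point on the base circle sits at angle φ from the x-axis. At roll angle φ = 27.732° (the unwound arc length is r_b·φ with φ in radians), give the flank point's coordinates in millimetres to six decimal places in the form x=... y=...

x=198.592580 y=6.603037

pitch radius r_p = m·N/2 = 4.924·78/2 = 192.036000
base radius r_b = r_p·cos α = 192.036000·cos 21.353° = 178.853653
roll angle φ = 27.732° = 0.48401471 rad
x = r_b·(cos φ + φ·sin φ) = 178.853653·(0.88513387 + 0.48401471·0.46533647) = 198.592580
y = r_b·(sin φ − φ·cos φ) = 178.853653·(0.46533647 − 0.48401471·0.88513387) = 6.603037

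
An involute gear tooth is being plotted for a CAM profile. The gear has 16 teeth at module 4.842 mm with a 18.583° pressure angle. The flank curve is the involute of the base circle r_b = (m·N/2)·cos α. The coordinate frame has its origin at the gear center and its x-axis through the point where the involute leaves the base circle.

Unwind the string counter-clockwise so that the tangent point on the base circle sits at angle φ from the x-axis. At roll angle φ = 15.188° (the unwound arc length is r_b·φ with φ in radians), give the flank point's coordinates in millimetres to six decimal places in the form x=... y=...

x=37.983838 y=0.226370

pitch radius r_p = m·N/2 = 4.842·16/2 = 38.736000
base radius r_b = r_p·cos α = 38.736000·cos 18.583° = 36.716421
roll angle φ = 15.188° = 0.26508061 rad
x = r_b·(cos φ + φ·sin φ) = 36.716421·(0.96507139 + 0.26508061·0.26198706) = 37.983838
y = r_b·(sin φ − φ·cos φ) = 36.716421·(0.26198706 − 0.26508061·0.96507139) = 0.226370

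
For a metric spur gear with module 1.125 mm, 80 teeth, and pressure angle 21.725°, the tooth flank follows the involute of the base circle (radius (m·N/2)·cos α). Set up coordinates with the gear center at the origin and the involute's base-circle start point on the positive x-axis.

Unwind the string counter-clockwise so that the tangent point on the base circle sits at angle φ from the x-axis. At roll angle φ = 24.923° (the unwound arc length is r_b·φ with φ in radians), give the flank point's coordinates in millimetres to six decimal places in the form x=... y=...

pitch radius r_p = m·N/2 = 1.125·80/2 = 45.000000
base radius r_b = r_p·cos α = 45.000000·cos 21.725° = 41.803702
roll angle φ = 24.923° = 0.43498841 rad
x = r_b·(cos φ + φ·sin φ) = 41.803702·(0.90687493 + 0.43498841·0.42139989) = 45.573518
y = r_b·(sin φ − φ·cos φ) = 41.803702·(0.42139989 − 0.43498841·0.90687493) = 1.125348

x=45.573518 y=1.125348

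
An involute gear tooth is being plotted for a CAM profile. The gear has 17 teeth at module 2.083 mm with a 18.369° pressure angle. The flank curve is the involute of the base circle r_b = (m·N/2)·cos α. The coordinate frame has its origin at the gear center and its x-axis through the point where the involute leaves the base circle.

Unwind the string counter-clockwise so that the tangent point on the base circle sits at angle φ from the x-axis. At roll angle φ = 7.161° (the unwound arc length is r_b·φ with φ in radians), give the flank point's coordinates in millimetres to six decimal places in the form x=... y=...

x=16.934074 y=0.010918

pitch radius r_p = m·N/2 = 2.083·17/2 = 17.705500
base radius r_b = r_p·cos α = 17.705500·cos 18.369° = 16.803346
roll angle φ = 7.161° = 0.12498303 rad
x = r_b·(cos φ + φ·sin φ) = 16.803346·(0.99219978 + 0.12498303·0.12465789) = 16.934074
y = r_b·(sin φ − φ·cos φ) = 16.803346·(0.12465789 − 0.12498303·0.99219978) = 0.010918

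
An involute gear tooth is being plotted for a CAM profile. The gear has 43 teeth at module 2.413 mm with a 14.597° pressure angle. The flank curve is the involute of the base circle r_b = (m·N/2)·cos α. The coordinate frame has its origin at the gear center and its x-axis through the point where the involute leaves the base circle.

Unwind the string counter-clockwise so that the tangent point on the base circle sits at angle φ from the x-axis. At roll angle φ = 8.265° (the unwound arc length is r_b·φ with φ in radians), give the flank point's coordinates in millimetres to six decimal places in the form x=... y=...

x=50.724583 y=0.050128

pitch radius r_p = m·N/2 = 2.413·43/2 = 51.879500
base radius r_b = r_p·cos α = 51.879500·cos 14.597° = 50.204953
roll angle φ = 8.265° = 0.14425146 rad
x = r_b·(cos φ + φ·sin φ) = 50.204953·(0.98961379 + 0.14425146·0.14375171) = 50.724583
y = r_b·(sin φ − φ·cos φ) = 50.204953·(0.14375171 − 0.14425146·0.98961379) = 0.050128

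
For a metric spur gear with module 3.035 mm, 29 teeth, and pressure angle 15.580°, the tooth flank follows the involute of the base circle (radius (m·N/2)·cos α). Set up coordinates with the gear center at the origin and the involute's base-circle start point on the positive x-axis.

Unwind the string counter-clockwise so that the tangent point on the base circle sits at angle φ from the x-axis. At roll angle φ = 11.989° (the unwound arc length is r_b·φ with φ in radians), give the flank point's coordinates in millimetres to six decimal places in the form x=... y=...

x=43.308396 y=0.128892

pitch radius r_p = m·N/2 = 3.035·29/2 = 44.007500
base radius r_b = r_p·cos α = 44.007500·cos 15.580° = 42.390505
roll angle φ = 11.989° = 0.20924752 rad
x = r_b·(cos φ + φ·sin φ) = 42.390505·(0.97818750 + 0.20924752·0.20772390) = 43.308396
y = r_b·(sin φ − φ·cos φ) = 42.390505·(0.20772390 − 0.20924752·0.97818750) = 0.128892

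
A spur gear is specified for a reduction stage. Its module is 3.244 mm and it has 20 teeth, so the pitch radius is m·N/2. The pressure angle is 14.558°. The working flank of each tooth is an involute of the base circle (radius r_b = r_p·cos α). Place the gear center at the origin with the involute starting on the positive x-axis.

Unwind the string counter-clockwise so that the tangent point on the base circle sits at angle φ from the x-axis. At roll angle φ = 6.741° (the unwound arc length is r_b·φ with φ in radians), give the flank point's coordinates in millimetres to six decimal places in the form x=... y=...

x=31.615031 y=0.017021

pitch radius r_p = m·N/2 = 3.244·20/2 = 32.440000
base radius r_b = r_p·cos α = 32.440000·cos 14.558° = 31.398471
roll angle φ = 6.741° = 0.11765264 rad
x = r_b·(cos φ + φ·sin φ) = 31.398471·(0.99308691 + 0.11765264·0.11738141) = 31.615031
y = r_b·(sin φ − φ·cos φ) = 31.398471·(0.11738141 − 0.11765264·0.99308691) = 0.017021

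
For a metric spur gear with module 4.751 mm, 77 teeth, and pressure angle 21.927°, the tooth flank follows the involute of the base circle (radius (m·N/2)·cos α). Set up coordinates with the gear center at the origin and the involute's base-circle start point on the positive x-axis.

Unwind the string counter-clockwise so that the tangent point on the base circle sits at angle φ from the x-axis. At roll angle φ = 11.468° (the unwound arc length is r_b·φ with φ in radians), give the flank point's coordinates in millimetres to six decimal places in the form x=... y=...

pitch radius r_p = m·N/2 = 4.751·77/2 = 182.913500
base radius r_b = r_p·cos α = 182.913500·cos 21.927° = 169.681608
roll angle φ = 11.468° = 0.20015436 rad
x = r_b·(cos φ + φ·sin φ) = 169.681608·(0.98003590 + 0.20015436·0.19882061) = 173.046515
y = r_b·(sin φ − φ·cos φ) = 169.681608·(0.19882061 − 0.20015436·0.98003590) = 0.451718

x=173.046515 y=0.451718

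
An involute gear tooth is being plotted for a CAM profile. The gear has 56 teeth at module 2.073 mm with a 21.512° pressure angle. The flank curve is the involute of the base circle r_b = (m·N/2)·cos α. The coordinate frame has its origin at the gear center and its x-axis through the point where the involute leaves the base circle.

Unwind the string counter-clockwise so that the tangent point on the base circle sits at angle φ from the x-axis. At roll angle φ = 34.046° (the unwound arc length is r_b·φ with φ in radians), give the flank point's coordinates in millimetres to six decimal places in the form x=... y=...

x=62.709094 y=3.644985

pitch radius r_p = m·N/2 = 2.073·56/2 = 58.044000
base radius r_b = r_p·cos α = 58.044000·cos 21.512° = 54.000701
roll angle φ = 34.046° = 0.59421480 rad
x = r_b·(cos φ + φ·sin φ) = 54.000701·(0.82858836 + 0.59421480·0.55985832) = 62.709094
y = r_b·(sin φ − φ·cos φ) = 54.000701·(0.55985832 − 0.59421480·0.82858836) = 3.644985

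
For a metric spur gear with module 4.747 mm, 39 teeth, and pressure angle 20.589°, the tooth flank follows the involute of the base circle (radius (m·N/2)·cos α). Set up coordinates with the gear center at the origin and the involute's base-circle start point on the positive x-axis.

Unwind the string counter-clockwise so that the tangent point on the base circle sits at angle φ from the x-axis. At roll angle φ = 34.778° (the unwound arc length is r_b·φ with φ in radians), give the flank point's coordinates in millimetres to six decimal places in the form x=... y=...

pitch radius r_p = m·N/2 = 4.747·39/2 = 92.566500
base radius r_b = r_p·cos α = 92.566500·cos 20.589° = 86.654006
roll angle φ = 34.778° = 0.60699061 rad
x = r_b·(cos φ + φ·sin φ) = 86.654006·(0.82136829 + 0.60699061·0.57039823) = 101.176754
y = r_b·(sin φ − φ·cos φ) = 86.654006·(0.57039823 − 0.60699061·0.82136829) = 6.224824

x=101.176754 y=6.224824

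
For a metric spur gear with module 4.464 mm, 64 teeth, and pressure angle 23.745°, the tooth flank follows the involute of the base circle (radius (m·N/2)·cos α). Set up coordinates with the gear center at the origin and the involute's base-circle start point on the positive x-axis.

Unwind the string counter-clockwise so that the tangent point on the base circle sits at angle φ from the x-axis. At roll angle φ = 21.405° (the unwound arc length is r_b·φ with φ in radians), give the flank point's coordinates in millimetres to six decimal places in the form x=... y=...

x=139.564142 y=2.241005

pitch radius r_p = m·N/2 = 4.464·64/2 = 142.848000
base radius r_b = r_p·cos α = 142.848000·cos 23.745° = 130.755434
roll angle φ = 21.405° = 0.37358773 rad
x = r_b·(cos φ + φ·sin φ) = 130.755434·(0.93102397 + 0.37358773·0.36495803) = 139.564142
y = r_b·(sin φ − φ·cos φ) = 130.755434·(0.36495803 − 0.37358773·0.93102397) = 2.241005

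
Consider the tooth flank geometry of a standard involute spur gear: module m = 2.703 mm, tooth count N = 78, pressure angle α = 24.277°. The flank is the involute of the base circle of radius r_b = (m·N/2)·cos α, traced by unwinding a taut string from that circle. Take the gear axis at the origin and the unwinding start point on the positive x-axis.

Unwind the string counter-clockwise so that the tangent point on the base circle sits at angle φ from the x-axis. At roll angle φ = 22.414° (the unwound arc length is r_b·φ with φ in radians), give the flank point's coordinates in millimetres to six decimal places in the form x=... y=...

pitch radius r_p = m·N/2 = 2.703·78/2 = 105.417000
base radius r_b = r_p·cos α = 105.417000·cos 24.277° = 96.094806
roll angle φ = 22.414° = 0.39119810 rad
x = r_b·(cos φ + φ·sin φ) = 96.094806·(0.92445289 + 0.39119810·0.38129627) = 103.168851
y = r_b·(sin φ − φ·cos φ) = 96.094806·(0.38129627 − 0.39119810·0.92445289) = 1.888461

x=103.168851 y=1.888461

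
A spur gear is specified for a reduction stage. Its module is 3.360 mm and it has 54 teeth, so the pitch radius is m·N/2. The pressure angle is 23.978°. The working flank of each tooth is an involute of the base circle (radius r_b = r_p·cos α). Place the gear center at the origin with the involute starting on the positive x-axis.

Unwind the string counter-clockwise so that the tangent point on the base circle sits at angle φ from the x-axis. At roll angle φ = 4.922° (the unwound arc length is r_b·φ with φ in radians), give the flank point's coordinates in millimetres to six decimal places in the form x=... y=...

x=83.196297 y=0.017503

pitch radius r_p = m·N/2 = 3.360·54/2 = 90.720000
base radius r_b = r_p·cos α = 90.720000·cos 23.978° = 82.891006
roll angle φ = 4.922° = 0.08590511 rad
x = r_b·(cos φ + φ·sin φ) = 82.891006·(0.99631242 + 0.08590511·0.08579949) = 83.196297
y = r_b·(sin φ − φ·cos φ) = 82.891006·(0.08579949 − 0.08590511·0.99631242) = 0.017503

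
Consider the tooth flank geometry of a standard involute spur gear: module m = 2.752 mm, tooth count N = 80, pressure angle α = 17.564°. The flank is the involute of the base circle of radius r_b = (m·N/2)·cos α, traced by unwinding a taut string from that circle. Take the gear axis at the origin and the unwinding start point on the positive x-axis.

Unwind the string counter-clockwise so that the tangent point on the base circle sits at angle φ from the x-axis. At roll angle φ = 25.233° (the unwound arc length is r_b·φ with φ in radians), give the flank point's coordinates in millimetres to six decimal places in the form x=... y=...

x=114.637341 y=2.930526

pitch radius r_p = m·N/2 = 2.752·80/2 = 110.080000
base radius r_b = r_p·cos α = 110.080000·cos 17.564° = 104.948122
roll angle φ = 25.233° = 0.44039893 rad
x = r_b·(cos φ + φ·sin φ) = 104.948122·(0.90458167 + 0.44039893·0.42630036) = 114.637341
y = r_b·(sin φ − φ·cos φ) = 104.948122·(0.42630036 − 0.44039893·0.90458167) = 2.930526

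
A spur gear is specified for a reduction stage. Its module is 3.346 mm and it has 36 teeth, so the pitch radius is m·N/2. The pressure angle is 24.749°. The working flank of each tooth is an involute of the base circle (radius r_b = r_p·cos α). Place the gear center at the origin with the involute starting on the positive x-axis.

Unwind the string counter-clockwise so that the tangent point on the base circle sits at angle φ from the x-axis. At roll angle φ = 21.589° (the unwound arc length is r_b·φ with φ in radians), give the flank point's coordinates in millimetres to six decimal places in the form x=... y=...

pitch radius r_p = m·N/2 = 3.346·36/2 = 60.228000
base radius r_b = r_p·cos α = 60.228000·cos 24.749° = 54.696087
roll angle φ = 21.589° = 0.37679913 rad
x = r_b·(cos φ + φ·sin φ) = 54.696087·(0.92984714 + 0.37679913·0.36794604) = 58.442162
y = r_b·(sin φ − φ·cos φ) = 54.696087·(0.36794604 − 0.37679913·0.92984714) = 0.961582

x=58.442162 y=0.961582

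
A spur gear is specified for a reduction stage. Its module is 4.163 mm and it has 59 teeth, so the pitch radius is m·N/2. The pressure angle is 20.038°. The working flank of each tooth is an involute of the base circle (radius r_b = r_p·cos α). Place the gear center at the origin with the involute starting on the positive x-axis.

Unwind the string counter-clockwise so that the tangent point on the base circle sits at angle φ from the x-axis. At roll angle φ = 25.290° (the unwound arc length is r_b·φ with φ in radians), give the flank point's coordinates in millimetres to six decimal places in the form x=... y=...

pitch radius r_p = m·N/2 = 4.163·59/2 = 122.808500
base radius r_b = r_p·cos α = 122.808500·cos 20.038° = 115.374358
roll angle φ = 25.290° = 0.44139377 rad
x = r_b·(cos φ + φ·sin φ) = 115.374358·(0.90415712 + 0.44139377·0.42720006) = 126.071935
y = r_b·(sin φ − φ·cos φ) = 115.374358·(0.42720006 − 0.44139377·0.90415712) = 3.243259

x=126.071935 y=3.243259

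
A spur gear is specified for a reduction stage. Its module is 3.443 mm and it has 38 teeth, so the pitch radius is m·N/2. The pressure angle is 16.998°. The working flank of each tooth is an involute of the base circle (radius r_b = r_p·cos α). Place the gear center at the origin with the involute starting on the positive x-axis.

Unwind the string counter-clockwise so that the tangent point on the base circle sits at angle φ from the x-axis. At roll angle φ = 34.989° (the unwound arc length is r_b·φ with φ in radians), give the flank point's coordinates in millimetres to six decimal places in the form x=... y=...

x=73.158914 y=4.574188

pitch radius r_p = m·N/2 = 3.443·38/2 = 65.417000
base radius r_b = r_p·cos α = 65.417000·cos 16.998° = 62.559256
roll angle φ = 34.989° = 0.61067325 rad
x = r_b·(cos φ + φ·sin φ) = 62.559256·(0.81926215 + 0.61067325·0.57341916) = 73.158914
y = r_b·(sin φ − φ·cos φ) = 62.559256·(0.57341916 − 0.61067325·0.81926215) = 4.574188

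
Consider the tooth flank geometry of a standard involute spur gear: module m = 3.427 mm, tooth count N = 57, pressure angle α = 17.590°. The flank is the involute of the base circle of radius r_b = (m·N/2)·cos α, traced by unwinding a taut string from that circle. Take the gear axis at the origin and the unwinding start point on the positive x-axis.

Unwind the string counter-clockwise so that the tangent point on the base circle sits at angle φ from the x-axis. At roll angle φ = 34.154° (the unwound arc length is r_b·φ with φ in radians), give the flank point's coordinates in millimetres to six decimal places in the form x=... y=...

pitch radius r_p = m·N/2 = 3.427·57/2 = 97.669500
base radius r_b = r_p·cos α = 97.669500·cos 17.590° = 93.102809
roll angle φ = 34.154° = 0.59609975 rad
x = r_b·(cos φ + φ·sin φ) = 93.102809·(0.82753158 + 0.59609975·0.56141917) = 108.203471
y = r_b·(sin φ − φ·cos φ) = 93.102809·(0.56141917 − 0.59609975·0.82753158) = 6.342890

x=108.203471 y=6.342890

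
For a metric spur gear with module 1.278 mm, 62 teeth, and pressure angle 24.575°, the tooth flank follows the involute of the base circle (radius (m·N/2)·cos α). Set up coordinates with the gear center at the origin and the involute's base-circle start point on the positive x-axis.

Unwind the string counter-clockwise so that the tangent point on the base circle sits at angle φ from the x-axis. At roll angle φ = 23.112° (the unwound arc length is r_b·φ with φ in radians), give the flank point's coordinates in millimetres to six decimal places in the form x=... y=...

x=38.842411 y=0.775526

pitch radius r_p = m·N/2 = 1.278·62/2 = 39.618000
base radius r_b = r_p·cos α = 39.618000·cos 24.575° = 36.029309
roll angle φ = 23.112° = 0.40338050 rad
x = r_b·(cos φ + φ·sin φ) = 36.029309·(0.91973931 + 0.40338050·0.39252975) = 38.842411
y = r_b·(sin φ − φ·cos φ) = 36.029309·(0.39252975 − 0.40338050·0.91973931) = 0.775526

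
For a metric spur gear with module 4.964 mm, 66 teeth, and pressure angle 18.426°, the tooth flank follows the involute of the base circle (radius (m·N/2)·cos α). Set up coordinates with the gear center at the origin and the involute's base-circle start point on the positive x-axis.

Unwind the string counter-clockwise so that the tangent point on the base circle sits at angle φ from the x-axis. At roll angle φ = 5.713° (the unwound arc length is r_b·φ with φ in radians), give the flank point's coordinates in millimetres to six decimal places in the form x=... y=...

x=156.184457 y=0.051305

pitch radius r_p = m·N/2 = 4.964·66/2 = 163.812000
base radius r_b = r_p·cos α = 163.812000·cos 18.426° = 155.413797
roll angle φ = 5.713° = 0.09971066 rad
x = r_b·(cos φ + φ·sin φ) = 155.413797·(0.99503301 + 0.09971066·0.09954552) = 156.184457
y = r_b·(sin φ − φ·cos φ) = 155.413797·(0.09954552 − 0.09971066·0.99503301) = 0.051305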